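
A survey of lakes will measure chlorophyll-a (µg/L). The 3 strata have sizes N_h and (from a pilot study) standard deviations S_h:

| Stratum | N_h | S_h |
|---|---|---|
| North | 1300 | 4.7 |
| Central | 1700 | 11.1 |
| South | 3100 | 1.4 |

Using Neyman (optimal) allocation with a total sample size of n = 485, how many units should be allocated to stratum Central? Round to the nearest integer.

312

Neyman allocation: n_h = n · N_h S_h / Σ N_i S_i, with n = 485.
  stratum North: N_h·S_h = 1300·4.7 = 6110.00
  stratum Central: N_h·S_h = 1700·11.1 = 18870.00
  stratum South: N_h·S_h = 3100·1.4 = 4340.00
Σ N_h S_h = 29320.00
n for stratum Central = 485·18870.00/29320.00 = 312.140 → 312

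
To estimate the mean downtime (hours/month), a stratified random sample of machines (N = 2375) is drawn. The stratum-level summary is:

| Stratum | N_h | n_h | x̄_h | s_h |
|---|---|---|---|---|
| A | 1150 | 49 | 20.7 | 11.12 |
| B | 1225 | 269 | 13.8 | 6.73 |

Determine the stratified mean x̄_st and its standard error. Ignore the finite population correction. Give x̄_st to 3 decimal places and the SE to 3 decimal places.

x̄_st ≈ 17.141, SE ≈ 0.798

x̄_st = Σ W_h x̄_h = (1150·20.7 + 1225·13.8)/2375 = 17.14105
V̂(x̄_st) = Σ W_h² s_h²/n_h, with W_h = N_h/N and N = 2375:
  stratum A: (1150/2375)²·11.12²/49 = 0.591673
  stratum B: (1225/2375)²·6.73²/269 = 0.0447943
V̂(x̄_st) = 0.636468
SE(x̄_st) = √0.636468 = 0.797789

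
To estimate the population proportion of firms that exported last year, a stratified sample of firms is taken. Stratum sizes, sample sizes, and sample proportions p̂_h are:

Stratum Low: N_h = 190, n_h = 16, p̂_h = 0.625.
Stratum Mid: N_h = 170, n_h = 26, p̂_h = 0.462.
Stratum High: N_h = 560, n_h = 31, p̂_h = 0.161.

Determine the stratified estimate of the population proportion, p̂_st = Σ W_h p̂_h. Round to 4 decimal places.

N = 920; stratum weights W_h = N_h/N.
p̂_st = Σ W_h p̂_h = (190·0.625 + 170·0.462 + 560·0.161)/920 = 0.31245

p̂_st ≈ 0.3124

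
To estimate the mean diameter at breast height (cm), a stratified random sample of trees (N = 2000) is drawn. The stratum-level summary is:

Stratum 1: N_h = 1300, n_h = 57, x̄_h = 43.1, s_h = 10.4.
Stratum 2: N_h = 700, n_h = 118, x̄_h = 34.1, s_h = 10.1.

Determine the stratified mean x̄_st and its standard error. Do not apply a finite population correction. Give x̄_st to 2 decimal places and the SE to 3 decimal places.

x̄_st ≈ 39.95, SE ≈ 0.953

x̄_st = Σ W_h x̄_h = (1300·43.1 + 700·34.1)/2000 = 39.95000
V̂(x̄_st) = Σ W_h² s_h²/n_h, with W_h = N_h/N and N = 2000:
  stratum 1: (1300/2000)²·10.4²/57 = 0.801712
  stratum 2: (700/2000)²·10.1²/118 = 0.1059
V̂(x̄_st) = 0.907612
SE(x̄_st) = √0.907612 = 0.952687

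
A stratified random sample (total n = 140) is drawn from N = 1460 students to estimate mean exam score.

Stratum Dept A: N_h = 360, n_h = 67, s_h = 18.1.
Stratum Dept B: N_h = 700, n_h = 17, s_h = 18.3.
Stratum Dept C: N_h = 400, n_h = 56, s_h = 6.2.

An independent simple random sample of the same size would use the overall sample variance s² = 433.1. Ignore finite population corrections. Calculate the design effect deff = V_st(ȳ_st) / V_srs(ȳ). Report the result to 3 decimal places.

V̂(ȳ_st) = Σ W_h² s_h²/n_h, with W_h = N_h/N and N = 1460:
  stratum Dept A: (360/1460)²·18.1²/67 = 0.297291
  stratum Dept B: (700/1460)²·18.3²/17 = 4.52839
  stratum Dept C: (400/1460)²·6.2²/56 = 0.051524
V_st = 4.8772
V_srs = s²/n = 433.1/140 = 3.09357
deff = V_st / V_srs = 4.8772/3.09357 = 1.5766

deff ≈ 1.577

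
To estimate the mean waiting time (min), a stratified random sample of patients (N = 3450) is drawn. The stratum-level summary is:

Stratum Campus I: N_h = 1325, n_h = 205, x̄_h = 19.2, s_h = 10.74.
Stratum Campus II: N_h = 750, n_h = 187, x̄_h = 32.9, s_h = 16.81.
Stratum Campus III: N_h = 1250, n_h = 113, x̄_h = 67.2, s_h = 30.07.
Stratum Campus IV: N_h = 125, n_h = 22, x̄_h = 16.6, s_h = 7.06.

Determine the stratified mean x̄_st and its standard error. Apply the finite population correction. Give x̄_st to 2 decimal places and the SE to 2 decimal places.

x̄_st = Σ W_h x̄_h = (1325·19.2 + 750·32.9 + 1250·67.2 + 125·16.6)/3450 = 39.47536
V̂(x̄_st) = Σ W_h² (1 − n_h/N_h) s_h²/n_h, with W_h = N_h/N and N = 3450:
  stratum Campus I: (1325/3450)²·(1 − 205/1325)·10.74²/205 = 0.0701537
  stratum Campus II: (750/3450)²·(1 − 187/750)·16.81²/187 = 0.0536075
  stratum Campus III: (1250/3450)²·(1 − 113/1250)·30.07²/113 = 0.955478
  stratum Campus IV: (125/3450)²·(1 − 22/125)·7.06²/22 = 0.00245073
V̂(x̄_st) = 1.08169
SE(x̄_st) = √1.08169 = 1.04004

x̄_st ≈ 39.48, SE ≈ 1.04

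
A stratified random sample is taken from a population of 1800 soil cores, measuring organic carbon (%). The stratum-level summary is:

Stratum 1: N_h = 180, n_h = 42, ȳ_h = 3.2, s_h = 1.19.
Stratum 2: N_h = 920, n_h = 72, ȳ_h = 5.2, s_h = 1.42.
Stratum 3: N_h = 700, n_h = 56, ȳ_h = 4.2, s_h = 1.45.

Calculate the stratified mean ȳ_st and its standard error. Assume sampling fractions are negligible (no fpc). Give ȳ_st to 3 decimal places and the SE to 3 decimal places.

ȳ_st ≈ 4.611, SE ≈ 0.115

ȳ_st = Σ W_h ȳ_h = (180·3.2 + 920·5.2 + 700·4.2)/1800 = 4.61111
V̂(ȳ_st) = Σ W_h² s_h²/n_h, with W_h = N_h/N and N = 1800:
  stratum 1: (180/1800)²·1.19²/42 = 0.000337167
  stratum 2: (920/1800)²·1.42²/72 = 0.00731602
  stratum 3: (700/1800)²·1.45²/56 = 0.00567805
V̂(ȳ_st) = 0.0133312
SE(ȳ_st) = √0.0133312 = 0.115461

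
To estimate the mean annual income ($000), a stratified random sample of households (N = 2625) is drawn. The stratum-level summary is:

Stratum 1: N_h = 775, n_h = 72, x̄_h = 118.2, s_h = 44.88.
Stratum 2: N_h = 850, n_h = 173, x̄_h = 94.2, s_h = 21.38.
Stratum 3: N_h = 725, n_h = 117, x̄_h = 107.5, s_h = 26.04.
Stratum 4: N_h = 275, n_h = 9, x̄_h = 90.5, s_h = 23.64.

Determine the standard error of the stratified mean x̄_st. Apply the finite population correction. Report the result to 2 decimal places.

SE(x̄_st) ≈ 1.86

V̂(x̄_st) = Σ W_h² (1 − n_h/N_h) s_h²/n_h, with W_h = N_h/N and N = 2625:
  stratum 1: (775/2625)²·(1 − 72/775)·44.88²/72 = 2.21193
  stratum 2: (850/2625)²·(1 − 173/850)·21.38²/173 = 0.220657
  stratum 3: (725/2625)²·(1 − 117/725)·26.04²/117 = 0.370748
  stratum 4: (275/2625)²·(1 − 9/275)·23.64²/9 = 0.659186
V̂(x̄_st) = 3.46252
SE(x̄_st) = √3.46252 = 1.86079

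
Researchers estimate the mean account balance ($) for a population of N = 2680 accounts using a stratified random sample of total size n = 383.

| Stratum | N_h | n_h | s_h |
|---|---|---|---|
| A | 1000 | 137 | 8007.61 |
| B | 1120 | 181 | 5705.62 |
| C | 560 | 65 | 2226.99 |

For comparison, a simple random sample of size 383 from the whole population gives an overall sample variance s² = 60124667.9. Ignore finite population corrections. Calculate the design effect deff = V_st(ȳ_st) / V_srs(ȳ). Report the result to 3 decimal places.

deff ≈ 0.636

V̂(ȳ_st) = Σ W_h² s_h²/n_h, with W_h = N_h/N and N = 2680:
  stratum A: (1000/2680)²·8007.61²/137 = 65165.2
  stratum B: (1120/2680)²·5705.62²/181 = 31411.9
  stratum C: (560/2680)²·2226.99²/65 = 3331.42
V_st = 99908.5
V_srs = s²/n = 60124667.9/383 = 156983
deff = V_st / V_srs = 99908.5/156983 = 0.6364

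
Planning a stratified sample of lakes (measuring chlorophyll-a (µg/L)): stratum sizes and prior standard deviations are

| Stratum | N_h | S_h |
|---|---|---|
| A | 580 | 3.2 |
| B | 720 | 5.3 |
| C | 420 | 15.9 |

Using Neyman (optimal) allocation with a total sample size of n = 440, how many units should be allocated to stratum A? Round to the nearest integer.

66

Neyman allocation: n_h = n · N_h S_h / Σ N_i S_i, with n = 440.
  stratum A: N_h·S_h = 580·3.2 = 1856.00
  stratum B: N_h·S_h = 720·5.3 = 3816.00
  stratum C: N_h·S_h = 420·15.9 = 6678.00
Σ N_h S_h = 12350.00
n for stratum A = 440·1856.00/12350.00 = 66.125 → 66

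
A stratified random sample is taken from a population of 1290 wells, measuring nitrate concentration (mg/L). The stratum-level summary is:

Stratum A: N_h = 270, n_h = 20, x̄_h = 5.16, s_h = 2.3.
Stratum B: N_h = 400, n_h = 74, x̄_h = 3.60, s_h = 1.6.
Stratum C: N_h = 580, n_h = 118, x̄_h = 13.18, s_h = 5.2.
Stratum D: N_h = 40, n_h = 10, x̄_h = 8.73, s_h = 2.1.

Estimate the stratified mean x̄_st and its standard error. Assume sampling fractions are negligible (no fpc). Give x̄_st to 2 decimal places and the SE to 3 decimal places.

x̄_st ≈ 8.39, SE ≈ 0.248

x̄_st = Σ W_h x̄_h = (270·5.16 + 400·3.60 + 580·13.18 + 40·8.73)/1290 = 8.39287
V̂(x̄_st) = Σ W_h² s_h²/n_h, with W_h = N_h/N and N = 1290:
  stratum A: (270/1290)²·2.3²/20 = 0.0115871
  stratum B: (400/1290)²·1.6²/74 = 0.0033262
  stratum C: (580/1290)²·5.2²/118 = 0.0463235
  stratum D: (40/1290)²·2.1²/10 = 0.000424013
V̂(x̄_st) = 0.0616608
SE(x̄_st) = √0.0616608 = 0.248316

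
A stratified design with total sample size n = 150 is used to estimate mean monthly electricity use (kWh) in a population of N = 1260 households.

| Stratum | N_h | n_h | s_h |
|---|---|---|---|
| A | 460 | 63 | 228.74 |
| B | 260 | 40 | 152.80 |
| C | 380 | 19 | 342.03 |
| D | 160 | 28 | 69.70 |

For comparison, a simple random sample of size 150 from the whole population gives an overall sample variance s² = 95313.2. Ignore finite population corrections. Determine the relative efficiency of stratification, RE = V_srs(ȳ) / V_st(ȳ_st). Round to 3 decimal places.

RE ≈ 0.910

V̂(ȳ_st) = Σ W_h² s_h²/n_h, with W_h = N_h/N and N = 1260:
  stratum A: (460/1260)²·228.74²/63 = 110.693
  stratum B: (260/1260)²·152.80²/40 = 24.8538
  stratum C: (380/1260)²·342.03²/19 = 560.017
  stratum D: (160/1260)²·69.70²/28 = 2.79773
V_st = 698.361
V_srs = s²/n = 95313.2/150 = 635.421
Relative efficiency = V_srs / V_st = 635.421/698.361 = 0.9099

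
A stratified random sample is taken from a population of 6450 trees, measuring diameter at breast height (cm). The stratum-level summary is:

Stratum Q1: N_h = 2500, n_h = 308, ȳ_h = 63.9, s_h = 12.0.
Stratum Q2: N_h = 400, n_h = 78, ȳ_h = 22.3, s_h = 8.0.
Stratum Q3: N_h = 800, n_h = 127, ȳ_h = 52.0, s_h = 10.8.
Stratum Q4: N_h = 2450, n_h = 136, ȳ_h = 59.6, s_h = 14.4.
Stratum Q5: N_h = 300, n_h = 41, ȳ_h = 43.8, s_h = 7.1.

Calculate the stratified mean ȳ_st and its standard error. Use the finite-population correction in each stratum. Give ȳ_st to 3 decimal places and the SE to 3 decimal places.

ȳ_st = Σ W_h ȳ_h = (2500·63.9 + 400·22.3 + 800·52.0 + 2450·59.6 + 300·43.8)/6450 = 57.27597
V̂(ȳ_st) = Σ W_h² (1 − n_h/N_h) s_h²/n_h, with W_h = N_h/N and N = 6450:
  stratum Q1: (2500/6450)²·(1 − 308/2500)·12.0²/308 = 0.0615847
  stratum Q2: (400/6450)²·(1 − 78/400)·8.0²/78 = 0.00254028
  stratum Q3: (800/6450)²·(1 − 127/800)·10.8²/127 = 0.0118858
  stratum Q4: (2450/6450)²·(1 − 136/2450)·14.4²/136 = 0.207776
  stratum Q5: (300/6450)²·(1 − 41/300)·7.1²/41 = 0.00229633
V̂(ȳ_st) = 0.286083
SE(ȳ_st) = √0.286083 = 0.534868

ȳ_st ≈ 57.276, SE ≈ 0.535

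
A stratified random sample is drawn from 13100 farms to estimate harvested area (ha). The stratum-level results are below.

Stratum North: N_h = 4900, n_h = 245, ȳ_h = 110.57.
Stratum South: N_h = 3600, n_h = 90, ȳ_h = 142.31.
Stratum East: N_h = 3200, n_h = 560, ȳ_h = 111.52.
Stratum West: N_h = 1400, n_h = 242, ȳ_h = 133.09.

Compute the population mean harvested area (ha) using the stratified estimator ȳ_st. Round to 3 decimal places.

ȳ_st ≈ 121.931

N = Σ N_h = 13100. Stratum weights W_h = N_h/N.
ȳ_st = (4900·110.57 + 3600·142.31 + 3200·111.52 + 1400·133.09) / 13100 = 121.93122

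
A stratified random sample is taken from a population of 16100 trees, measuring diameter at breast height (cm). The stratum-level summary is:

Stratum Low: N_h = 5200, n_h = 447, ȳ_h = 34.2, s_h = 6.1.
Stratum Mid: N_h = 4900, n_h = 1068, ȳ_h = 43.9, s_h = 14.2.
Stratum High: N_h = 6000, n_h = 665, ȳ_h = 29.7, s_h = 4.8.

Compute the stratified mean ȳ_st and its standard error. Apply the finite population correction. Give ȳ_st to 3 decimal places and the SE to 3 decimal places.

ȳ_st = Σ W_h ȳ_h = (5200·34.2 + 4900·43.9 + 6000·29.7)/16100 = 35.47516
V̂(ȳ_st) = Σ W_h² (1 − n_h/N_h) s_h²/n_h, with W_h = N_h/N and N = 16100:
  stratum Low: (5200/16100)²·(1 − 447/5200)·6.1²/447 = 0.00793728
  stratum Mid: (4900/16100)²·(1 − 1068/4900)·14.2²/1068 = 0.0136765
  stratum High: (6000/16100)²·(1 − 665/6000)·4.8²/665 = 0.00427853
V̂(ȳ_st) = 0.0258923
SE(ȳ_st) = √0.0258923 = 0.160911

ȳ_st ≈ 35.475, SE ≈ 0.161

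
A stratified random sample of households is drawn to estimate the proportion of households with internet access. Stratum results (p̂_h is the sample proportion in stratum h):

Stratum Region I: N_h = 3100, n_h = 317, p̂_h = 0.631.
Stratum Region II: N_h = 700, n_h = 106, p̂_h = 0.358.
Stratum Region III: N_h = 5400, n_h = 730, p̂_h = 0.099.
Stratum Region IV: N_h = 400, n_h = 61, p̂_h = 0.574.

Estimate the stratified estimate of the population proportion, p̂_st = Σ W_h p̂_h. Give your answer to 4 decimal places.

p̂_st ≈ 0.3095

N = 9600; stratum weights W_h = N_h/N.
p̂_st = Σ W_h p̂_h = (3100·0.631 + 700·0.358 + 5400·0.099 + 400·0.574)/9600 = 0.30947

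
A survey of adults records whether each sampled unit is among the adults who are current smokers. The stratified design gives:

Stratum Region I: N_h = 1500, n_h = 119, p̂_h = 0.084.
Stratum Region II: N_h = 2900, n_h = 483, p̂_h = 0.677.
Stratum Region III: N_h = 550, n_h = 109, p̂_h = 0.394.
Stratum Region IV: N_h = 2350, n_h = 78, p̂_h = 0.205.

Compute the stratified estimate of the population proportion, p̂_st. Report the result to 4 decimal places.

p̂_st ≈ 0.3819

N = 7300; stratum weights W_h = N_h/N.
p̂_st = Σ W_h p̂_h = (1500·0.084 + 2900·0.677 + 550·0.394 + 2350·0.205)/7300 = 0.38188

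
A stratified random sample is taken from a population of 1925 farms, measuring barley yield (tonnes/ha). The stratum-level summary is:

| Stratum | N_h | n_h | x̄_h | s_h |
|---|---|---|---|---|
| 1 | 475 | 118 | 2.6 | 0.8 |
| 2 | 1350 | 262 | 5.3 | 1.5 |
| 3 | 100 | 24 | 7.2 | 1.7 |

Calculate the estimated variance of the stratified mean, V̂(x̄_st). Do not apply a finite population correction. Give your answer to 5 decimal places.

V̂(x̄_st) = Σ W_h² s_h²/n_h, with W_h = N_h/N and N = 1925:
  stratum 1: (475/1925)²·0.8²/118 = 0.000330235
  stratum 2: (1350/1925)²·1.5²/262 = 0.00422364
  stratum 3: (100/1925)²·1.7²/24 = 0.000324956
V̂(x̄_st) = 0.00487884

V̂(x̄_st) ≈ 0.00488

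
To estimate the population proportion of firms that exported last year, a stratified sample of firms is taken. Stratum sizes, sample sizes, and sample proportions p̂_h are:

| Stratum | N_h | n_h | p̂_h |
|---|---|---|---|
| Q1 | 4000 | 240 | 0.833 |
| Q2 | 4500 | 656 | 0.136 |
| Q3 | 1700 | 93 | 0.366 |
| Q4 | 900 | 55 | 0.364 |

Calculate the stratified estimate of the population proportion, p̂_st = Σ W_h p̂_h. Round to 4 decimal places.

p̂_st ≈ 0.4409

N = 11100; stratum weights W_h = N_h/N.
p̂_st = Σ W_h p̂_h = (4000·0.833 + 4500·0.136 + 1700·0.366 + 900·0.364)/11100 = 0.44088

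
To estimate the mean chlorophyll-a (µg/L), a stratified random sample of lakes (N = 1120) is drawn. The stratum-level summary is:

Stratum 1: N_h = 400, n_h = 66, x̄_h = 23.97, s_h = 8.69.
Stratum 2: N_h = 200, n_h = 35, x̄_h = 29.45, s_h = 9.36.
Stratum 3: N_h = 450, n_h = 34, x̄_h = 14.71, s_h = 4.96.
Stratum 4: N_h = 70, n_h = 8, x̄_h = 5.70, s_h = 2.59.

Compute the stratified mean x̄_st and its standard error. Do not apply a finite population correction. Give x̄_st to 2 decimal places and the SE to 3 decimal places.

x̄_st ≈ 20.09, SE ≈ 0.588

x̄_st = Σ W_h x̄_h = (400·23.97 + 200·29.45 + 450·14.71 + 70·5.70)/1120 = 20.08616
V̂(x̄_st) = Σ W_h² s_h²/n_h, with W_h = N_h/N and N = 1120:
  stratum 1: (400/1120)²·8.69²/66 = 0.145942
  stratum 2: (200/1120)²·9.36²/35 = 0.0798192
  stratum 3: (450/1120)²·4.96²/34 = 0.116808
  stratum 4: (70/1120)²·2.59²/8 = 0.00327544
V̂(x̄_st) = 0.345845
SE(x̄_st) = √0.345845 = 0.588086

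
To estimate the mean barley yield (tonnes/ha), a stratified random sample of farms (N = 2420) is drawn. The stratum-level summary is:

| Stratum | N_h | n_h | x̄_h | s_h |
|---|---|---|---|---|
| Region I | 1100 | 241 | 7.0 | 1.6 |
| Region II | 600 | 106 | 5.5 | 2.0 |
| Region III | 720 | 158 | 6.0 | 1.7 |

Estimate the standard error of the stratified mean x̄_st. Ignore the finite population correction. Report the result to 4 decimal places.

SE(x̄_st) ≈ 0.0783

V̂(x̄_st) = Σ W_h² s_h²/n_h, with W_h = N_h/N and N = 2420:
  stratum Region I: (1100/2420)²·1.6²/241 = 0.00219471
  stratum Region II: (600/2420)²·2.0²/106 = 0.00231967
  stratum Region III: (720/2420)²·1.7²/158 = 0.00161911
V̂(x̄_st) = 0.00613349
SE(x̄_st) = √0.00613349 = 0.0783166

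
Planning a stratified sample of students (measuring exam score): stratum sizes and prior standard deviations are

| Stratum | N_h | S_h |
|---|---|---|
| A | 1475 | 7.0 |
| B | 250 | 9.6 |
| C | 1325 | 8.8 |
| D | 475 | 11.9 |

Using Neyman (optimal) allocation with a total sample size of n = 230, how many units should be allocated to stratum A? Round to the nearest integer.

79

Neyman allocation: n_h = n · N_h S_h / Σ N_i S_i, with n = 230.
  stratum A: N_h·S_h = 1475·7.0 = 10325.00
  stratum B: N_h·S_h = 250·9.6 = 2400.00
  stratum C: N_h·S_h = 1325·8.8 = 11660.00
  stratum D: N_h·S_h = 475·11.9 = 5652.50
Σ N_h S_h = 30037.50
n for stratum A = 230·10325.00/30037.50 = 79.060 → 79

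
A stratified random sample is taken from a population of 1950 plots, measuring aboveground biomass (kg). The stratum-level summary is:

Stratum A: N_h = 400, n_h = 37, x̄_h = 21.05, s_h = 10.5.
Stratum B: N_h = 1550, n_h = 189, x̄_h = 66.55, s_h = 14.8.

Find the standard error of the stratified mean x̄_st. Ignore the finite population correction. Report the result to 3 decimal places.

V̂(x̄_st) = Σ W_h² s_h²/n_h, with W_h = N_h/N and N = 1950:
  stratum A: (400/1950)²·10.5²/37 = 0.12538
  stratum B: (1550/1950)²·14.8²/189 = 0.732244
V̂(x̄_st) = 0.857624
SE(x̄_st) = √0.857624 = 0.92608

SE(x̄_st) ≈ 0.926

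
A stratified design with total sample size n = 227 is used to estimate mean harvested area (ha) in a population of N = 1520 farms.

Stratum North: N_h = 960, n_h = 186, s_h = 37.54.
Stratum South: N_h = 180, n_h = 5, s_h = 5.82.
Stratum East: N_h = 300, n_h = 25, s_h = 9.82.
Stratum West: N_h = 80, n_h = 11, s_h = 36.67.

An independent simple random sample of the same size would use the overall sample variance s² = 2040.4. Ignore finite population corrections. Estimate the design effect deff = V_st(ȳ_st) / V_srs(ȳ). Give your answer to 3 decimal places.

deff ≈ 0.401

V̂(ȳ_st) = Σ W_h² s_h²/n_h, with W_h = N_h/N and N = 1520:
  stratum North: (960/1520)²·37.54²/186 = 3.02225
  stratum South: (180/1520)²·5.82²/5 = 0.0950022
  stratum East: (300/1520)²·9.82²/25 = 0.150258
  stratum West: (80/1520)²·36.67²/11 = 0.338627
V_st = 3.60614
V_srs = s²/n = 2040.4/227 = 8.98855
deff = V_st / V_srs = 3.60614/8.98855 = 0.4012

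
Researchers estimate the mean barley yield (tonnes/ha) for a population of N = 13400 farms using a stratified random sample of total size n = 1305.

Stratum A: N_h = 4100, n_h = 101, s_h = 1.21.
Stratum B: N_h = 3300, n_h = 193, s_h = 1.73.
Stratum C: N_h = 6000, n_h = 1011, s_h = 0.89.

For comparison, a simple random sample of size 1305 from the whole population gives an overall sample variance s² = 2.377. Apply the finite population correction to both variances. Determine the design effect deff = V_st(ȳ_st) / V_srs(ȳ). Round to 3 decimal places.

deff ≈ 1.423

V̂(ȳ_st) = Σ W_h² (1 − n_h/N_h) s_h²/n_h, with W_h = N_h/N and N = 13400:
  stratum A: (4100/13400)²·(1 − 101/4100)·1.21²/101 = 0.00132366
  stratum B: (3300/13400)²·(1 − 193/3300)·1.73²/193 = 0.000885484
  stratum C: (6000/13400)²·(1 − 1011/6000)·0.89²/1011 = 0.000130612
V_st = 0.00233975
V_srs = (1 − 1305/13400)·2.377/1305 = 0.00164407
deff = V_st / V_srs = 0.00233975/0.00164407 = 1.4231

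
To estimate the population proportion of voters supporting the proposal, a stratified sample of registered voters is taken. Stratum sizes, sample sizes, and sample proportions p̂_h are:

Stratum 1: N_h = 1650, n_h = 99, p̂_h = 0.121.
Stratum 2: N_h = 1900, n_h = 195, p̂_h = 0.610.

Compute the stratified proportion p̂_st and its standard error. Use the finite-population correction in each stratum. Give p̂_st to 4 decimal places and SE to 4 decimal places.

p̂_st ≈ 0.3827, SE ≈ 0.0231

N = 3550; stratum weights W_h = N_h/N.
p̂_st = Σ W_h p̂_h = (1650·0.121 + 1900·0.610)/3550 = 0.38272
V̂(p̂_st) = Σ W_h² (1 − n_h/N_h) p̂_h(1−p̂_h)/(n_h−1):
  stratum 1: (1650/3550)²·(1 − 99/1650)·0.121·0.879/98 = 0.000220388
  stratum 2: (1900/3550)²·(1 − 195/1900)·0.610·0.390/194 = 0.00031522
V̂(p̂_st) = 0.000535608; SE = √V̂ = 0.0231432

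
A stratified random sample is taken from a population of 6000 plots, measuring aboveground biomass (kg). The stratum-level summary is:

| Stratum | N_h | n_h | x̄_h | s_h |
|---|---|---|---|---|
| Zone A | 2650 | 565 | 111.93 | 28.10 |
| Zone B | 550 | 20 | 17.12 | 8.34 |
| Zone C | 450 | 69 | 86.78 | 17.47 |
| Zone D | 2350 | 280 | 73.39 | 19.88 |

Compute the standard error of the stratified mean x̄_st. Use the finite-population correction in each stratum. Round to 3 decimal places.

V̂(x̄_st) = Σ W_h² (1 − n_h/N_h) s_h²/n_h, with W_h = N_h/N and N = 6000:
  stratum Zone A: (2650/6000)²·(1 − 565/2650)·28.10²/565 = 0.214493
  stratum Zone B: (550/6000)²·(1 − 20/550)·8.34²/20 = 0.0281604
  stratum Zone C: (450/6000)²·(1 − 69/450)·17.47²/69 = 0.0210655
  stratum Zone D: (2350/6000)²·(1 − 280/2350)·19.88²/280 = 0.190726
V̂(x̄_st) = 0.454445
SE(x̄_st) = √0.454445 = 0.674126

SE(x̄_st) ≈ 0.674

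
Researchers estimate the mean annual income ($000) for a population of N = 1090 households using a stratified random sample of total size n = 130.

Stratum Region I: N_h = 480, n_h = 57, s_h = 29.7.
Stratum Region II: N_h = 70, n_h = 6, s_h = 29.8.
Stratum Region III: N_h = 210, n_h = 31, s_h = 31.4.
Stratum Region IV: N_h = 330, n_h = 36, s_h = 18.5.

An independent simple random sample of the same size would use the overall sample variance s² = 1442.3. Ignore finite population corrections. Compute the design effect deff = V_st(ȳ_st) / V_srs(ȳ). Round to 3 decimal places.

V̂(ȳ_st) = Σ W_h² s_h²/n_h, with W_h = N_h/N and N = 1090:
  stratum Region I: (480/1090)²·29.7²/57 = 3.00101
  stratum Region II: (70/1090)²·29.8²/6 = 0.610414
  stratum Region III: (210/1090)²·31.4²/31 = 1.18055
  stratum Region IV: (330/1090)²·18.5²/36 = 0.871397
V_st = 5.66337
V_srs = s²/n = 1442.3/130 = 11.0946
deff = V_st / V_srs = 5.66337/11.0946 = 0.5105

deff ≈ 0.510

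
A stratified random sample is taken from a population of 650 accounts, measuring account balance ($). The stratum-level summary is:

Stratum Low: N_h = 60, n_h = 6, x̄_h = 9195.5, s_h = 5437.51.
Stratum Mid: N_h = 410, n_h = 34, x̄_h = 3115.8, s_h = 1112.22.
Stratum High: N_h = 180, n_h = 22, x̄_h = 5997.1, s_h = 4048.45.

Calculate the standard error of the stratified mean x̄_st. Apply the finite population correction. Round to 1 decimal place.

V̂(x̄_st) = Σ W_h² (1 − n_h/N_h) s_h²/n_h, with W_h = N_h/N and N = 650:
  stratum Low: (60/650)²·(1 − 6/60)·5437.51²/6 = 37789.2
  stratum Mid: (410/650)²·(1 − 34/410)·1112.22²/34 = 13275.4
  stratum High: (180/650)²·(1 − 22/180)·4048.45²/22 = 50148.5
V̂(x̄_st) = 101213
SE(x̄_st) = √101213 = 318.14

SE(x̄_st) ≈ 318.1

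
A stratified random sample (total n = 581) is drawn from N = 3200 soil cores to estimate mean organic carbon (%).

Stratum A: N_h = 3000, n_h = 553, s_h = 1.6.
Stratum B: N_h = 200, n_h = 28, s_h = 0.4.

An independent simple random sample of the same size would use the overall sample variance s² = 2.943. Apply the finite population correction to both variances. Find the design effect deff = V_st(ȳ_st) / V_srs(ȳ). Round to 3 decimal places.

V̂(ȳ_st) = Σ W_h² (1 − n_h/N_h) s_h²/n_h, with W_h = N_h/N and N = 3200:
  stratum A: (3000/3200)²·(1 − 553/3000)·1.6²/553 = 0.00331872
  stratum B: (200/3200)²·(1 − 28/200)·0.4²/28 = 1.91964e-05
V_st = 0.00333791
V_srs = (1 − 581/3200)·2.943/581 = 0.00414572
deff = V_st / V_srs = 0.00333791/0.00414572 = 0.8051

deff ≈ 0.805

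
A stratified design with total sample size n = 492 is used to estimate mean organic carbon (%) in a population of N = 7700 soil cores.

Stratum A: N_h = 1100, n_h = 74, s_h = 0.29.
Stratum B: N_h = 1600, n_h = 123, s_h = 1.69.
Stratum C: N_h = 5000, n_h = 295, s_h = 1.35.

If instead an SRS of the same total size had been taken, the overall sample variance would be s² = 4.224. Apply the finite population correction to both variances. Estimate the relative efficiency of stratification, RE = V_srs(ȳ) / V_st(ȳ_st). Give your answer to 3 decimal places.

V̂(ȳ_st) = Σ W_h² (1 − n_h/N_h) s_h²/n_h, with W_h = N_h/N and N = 7700:
  stratum A: (1100/7700)²·(1 − 74/1100)·0.29²/74 = 2.16333e-05
  stratum B: (1600/7700)²·(1 − 123/1600)·1.69²/123 = 0.000925523
  stratum C: (5000/7700)²·(1 − 295/5000)·1.35²/295 = 0.00245128
V_st = 0.00339844
V_srs = (1 − 492/7700)·4.224/492 = 0.00803679
Relative efficiency = V_srs / V_st = 0.00803679/0.00339844 = 2.3648

RE ≈ 2.365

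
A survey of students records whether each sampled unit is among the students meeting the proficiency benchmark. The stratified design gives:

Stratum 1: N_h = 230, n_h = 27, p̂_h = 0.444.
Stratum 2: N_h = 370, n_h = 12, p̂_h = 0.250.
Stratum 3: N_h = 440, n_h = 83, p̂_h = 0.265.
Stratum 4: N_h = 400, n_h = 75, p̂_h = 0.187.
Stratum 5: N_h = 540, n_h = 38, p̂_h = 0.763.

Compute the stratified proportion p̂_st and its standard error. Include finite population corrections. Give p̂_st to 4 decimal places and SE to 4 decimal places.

N = 1980; stratum weights W_h = N_h/N.
p̂_st = Σ W_h p̂_h = (230·0.444 + 370·0.250 + 440·0.265 + 400·0.187 + 540·0.763)/1980 = 0.40305
V̂(p̂_st) = Σ W_h² (1 − n_h/N_h) p̂_h(1−p̂_h)/(n_h−1):
  stratum 1: (230/1980)²·(1 − 27/230)·0.444·0.556/26 = 0.000113078
  stratum 2: (370/1980)²·(1 − 12/370)·0.250·0.750/11 = 0.000575921
  stratum 3: (440/1980)²·(1 − 83/440)·0.265·0.735/82 = 9.51721e-05
  stratum 4: (400/1980)²·(1 − 75/400)·0.187·0.813/74 = 6.81261e-05
  stratum 5: (540/1980)²·(1 − 38/540)·0.763·0.237/37 = 0.000337939
V̂(p̂_st) = 0.00119024; SE = √V̂ = 0.0344998

p̂_st ≈ 0.4031, SE ≈ 0.0345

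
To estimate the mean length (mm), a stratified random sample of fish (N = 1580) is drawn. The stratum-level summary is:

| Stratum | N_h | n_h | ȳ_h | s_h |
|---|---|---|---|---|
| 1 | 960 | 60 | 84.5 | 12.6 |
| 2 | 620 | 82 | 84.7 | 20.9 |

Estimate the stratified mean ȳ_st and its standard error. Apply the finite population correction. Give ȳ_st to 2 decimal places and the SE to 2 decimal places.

ȳ_st = Σ W_h ȳ_h = (960·84.5 + 620·84.7)/1580 = 84.57848
V̂(ȳ_st) = Σ W_h² (1 − n_h/N_h) s_h²/n_h, with W_h = N_h/N and N = 1580:
  stratum 1: (960/1580)²·(1 − 60/960)·12.6²/60 = 0.915776
  stratum 2: (620/1580)²·(1 − 82/620)·20.9²/82 = 0.711768
V̂(ȳ_st) = 1.62754
SE(ȳ_st) = √1.62754 = 1.27575

ȳ_st ≈ 84.58, SE ≈ 1.28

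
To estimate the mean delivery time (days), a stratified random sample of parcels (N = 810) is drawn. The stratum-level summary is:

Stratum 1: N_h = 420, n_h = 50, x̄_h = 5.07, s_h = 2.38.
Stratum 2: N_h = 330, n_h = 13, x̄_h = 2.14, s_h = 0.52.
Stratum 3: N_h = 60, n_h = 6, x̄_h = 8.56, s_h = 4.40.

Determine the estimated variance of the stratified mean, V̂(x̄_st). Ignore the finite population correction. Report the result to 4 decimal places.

V̂(x̄_st) = Σ W_h² s_h²/n_h, with W_h = N_h/N and N = 810:
  stratum 1: (420/810)²·2.38²/50 = 0.0304588
  stratum 2: (330/810)²·0.52²/13 = 0.0034524
  stratum 3: (60/810)²·4.40²/6 = 0.0177046
V̂(x̄_st) = 0.0516158

V̂(x̄_st) ≈ 0.0516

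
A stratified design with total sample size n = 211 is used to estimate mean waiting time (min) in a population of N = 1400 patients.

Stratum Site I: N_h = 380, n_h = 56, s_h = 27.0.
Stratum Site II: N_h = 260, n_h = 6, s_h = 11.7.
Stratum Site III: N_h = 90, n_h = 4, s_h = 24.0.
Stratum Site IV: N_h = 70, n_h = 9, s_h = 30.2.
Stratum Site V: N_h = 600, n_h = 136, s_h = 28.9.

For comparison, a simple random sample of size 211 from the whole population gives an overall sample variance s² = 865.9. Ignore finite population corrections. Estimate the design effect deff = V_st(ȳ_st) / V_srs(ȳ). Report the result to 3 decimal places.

V̂(ȳ_st) = Σ W_h² s_h²/n_h, with W_h = N_h/N and N = 1400:
  stratum Site I: (380/1400)²·27.0²/56 = 0.959071
  stratum Site II: (260/1400)²·11.7²/6 = 0.786885
  stratum Site III: (90/1400)²·24.0²/4 = 0.595102
  stratum Site IV: (70/1400)²·30.2²/9 = 0.253344
  stratum Site V: (600/1400)²·28.9²/136 = 1.12798
V_st = 3.72239
V_srs = s²/n = 865.9/211 = 4.10379
deff = V_st / V_srs = 3.72239/4.10379 = 0.9071

deff ≈ 0.907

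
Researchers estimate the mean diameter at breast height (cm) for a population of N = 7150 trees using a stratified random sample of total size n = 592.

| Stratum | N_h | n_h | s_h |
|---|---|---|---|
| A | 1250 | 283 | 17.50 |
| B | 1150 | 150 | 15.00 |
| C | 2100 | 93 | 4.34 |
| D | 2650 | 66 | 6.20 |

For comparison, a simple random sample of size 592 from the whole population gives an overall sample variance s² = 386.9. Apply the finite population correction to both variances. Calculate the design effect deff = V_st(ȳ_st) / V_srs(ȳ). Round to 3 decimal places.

deff ≈ 0.257

V̂(ȳ_st) = Σ W_h² (1 − n_h/N_h) s_h²/n_h, with W_h = N_h/N and N = 7150:
  stratum A: (1250/7150)²·(1 − 283/1250)·17.50²/283 = 0.0255867
  stratum B: (1150/7150)²·(1 − 150/1150)·15.00²/150 = 0.0337425
  stratum C: (2100/7150)²·(1 − 93/2100)·4.34²/93 = 0.0166975
  stratum D: (2650/7150)²·(1 − 66/2650)·6.20²/66 = 0.0780128
V_st = 0.154039
V_srs = (1 − 592/7150)·386.9/592 = 0.599435
deff = V_st / V_srs = 0.154039/0.599435 = 0.2570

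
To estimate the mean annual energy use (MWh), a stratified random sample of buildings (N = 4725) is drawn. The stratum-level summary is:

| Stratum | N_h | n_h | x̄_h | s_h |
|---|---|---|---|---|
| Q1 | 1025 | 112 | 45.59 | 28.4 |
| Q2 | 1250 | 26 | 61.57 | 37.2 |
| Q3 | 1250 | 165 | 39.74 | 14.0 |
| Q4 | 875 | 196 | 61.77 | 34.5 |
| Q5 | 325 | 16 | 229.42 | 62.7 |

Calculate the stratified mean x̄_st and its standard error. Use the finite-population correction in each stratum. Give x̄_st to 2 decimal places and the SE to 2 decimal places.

x̄_st ≈ 63.91, SE ≈ 2.30

x̄_st = Σ W_h x̄_h = (1025·45.59 + 1250·61.57 + 1250·39.74 + 875·61.77 + 325·229.42)/4725 = 63.91058
V̂(x̄_st) = Σ W_h² (1 − n_h/N_h) s_h²/n_h, with W_h = N_h/N and N = 4725:
  stratum Q1: (1025/4725)²·(1 − 112/1025)·28.4²/112 = 0.301863
  stratum Q2: (1250/4725)²·(1 − 26/1250)·37.2²/26 = 3.64754
  stratum Q3: (1250/4725)²·(1 − 165/1250)·14.0²/165 = 0.0721619
  stratum Q4: (875/4725)²·(1 − 196/875)·34.5²/196 = 0.161606
  stratum Q5: (325/4725)²·(1 − 16/325)·62.7²/16 = 1.10523
V̂(x̄_st) = 5.2884
SE(x̄_st) = √5.2884 = 2.29965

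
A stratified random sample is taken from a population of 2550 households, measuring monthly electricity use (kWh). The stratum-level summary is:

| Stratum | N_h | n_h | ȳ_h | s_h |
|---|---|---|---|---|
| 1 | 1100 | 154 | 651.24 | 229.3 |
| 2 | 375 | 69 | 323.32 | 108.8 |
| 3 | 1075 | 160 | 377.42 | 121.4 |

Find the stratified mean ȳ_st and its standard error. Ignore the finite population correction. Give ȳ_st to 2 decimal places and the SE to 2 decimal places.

ȳ_st = Σ W_h ȳ_h = (1100·651.24 + 375·323.32 + 1075·377.42)/2550 = 487.58255
V̂(ȳ_st) = Σ W_h² s_h²/n_h, with W_h = N_h/N and N = 2550:
  stratum 1: (1100/2550)²·229.3²/154 = 63.532
  stratum 2: (375/2550)²·108.8²/69 = 3.71014
  stratum 3: (1075/2550)²·121.4²/160 = 16.3702
V̂(ȳ_st) = 83.6123
SE(ȳ_st) = √83.6123 = 9.14398

ȳ_st ≈ 487.58, SE ≈ 9.14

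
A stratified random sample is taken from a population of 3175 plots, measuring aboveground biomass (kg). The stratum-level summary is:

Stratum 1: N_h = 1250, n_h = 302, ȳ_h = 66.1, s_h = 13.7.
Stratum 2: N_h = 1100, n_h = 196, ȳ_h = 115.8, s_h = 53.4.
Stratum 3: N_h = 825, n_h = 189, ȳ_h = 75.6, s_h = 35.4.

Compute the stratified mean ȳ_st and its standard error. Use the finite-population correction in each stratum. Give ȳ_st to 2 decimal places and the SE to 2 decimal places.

ȳ_st = Σ W_h ȳ_h = (1250·66.1 + 1100·115.8 + 825·75.6)/3175 = 85.78740
V̂(ȳ_st) = Σ W_h² (1 − n_h/N_h) s_h²/n_h, with W_h = N_h/N and N = 3175:
  stratum 1: (1250/3175)²·(1 − 302/1250)·13.7²/302 = 0.0730575
  stratum 2: (1100/3175)²·(1 − 196/1100)·53.4²/196 = 1.43516
  stratum 3: (825/3175)²·(1 − 189/825)·35.4²/189 = 0.345119
V̂(ȳ_st) = 1.85334
SE(ȳ_st) = √1.85334 = 1.36137

ȳ_st ≈ 85.79, SE ≈ 1.36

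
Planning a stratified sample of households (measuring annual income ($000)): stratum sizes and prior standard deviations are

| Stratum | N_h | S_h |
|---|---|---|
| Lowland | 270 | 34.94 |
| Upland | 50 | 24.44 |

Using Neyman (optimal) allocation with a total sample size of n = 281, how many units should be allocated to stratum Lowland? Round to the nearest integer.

Neyman allocation: n_h = n · N_h S_h / Σ N_i S_i, with n = 281.
  stratum Lowland: N_h·S_h = 270·34.94 = 9433.80
  stratum Upland: N_h·S_h = 50·24.44 = 1222.00
Σ N_h S_h = 10655.80
n for stratum Lowland = 281·9433.80/10655.80 = 248.775 → 249

249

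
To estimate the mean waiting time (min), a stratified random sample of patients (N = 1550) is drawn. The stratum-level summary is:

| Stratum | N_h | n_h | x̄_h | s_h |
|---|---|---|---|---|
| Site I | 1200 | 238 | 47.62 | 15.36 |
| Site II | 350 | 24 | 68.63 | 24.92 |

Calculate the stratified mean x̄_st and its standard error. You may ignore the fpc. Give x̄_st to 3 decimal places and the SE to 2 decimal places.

x̄_st = Σ W_h x̄_h = (1200·47.62 + 350·68.63)/1550 = 52.36419
V̂(x̄_st) = Σ W_h² s_h²/n_h, with W_h = N_h/N and N = 1550:
  stratum Site I: (1200/1550)²·15.36²/238 = 0.594162
  stratum Site II: (350/1550)²·24.92²/24 = 1.31934
V̂(x̄_st) = 1.9135
SE(x̄_st) = √1.9135 = 1.38329

x̄_st ≈ 52.364, SE ≈ 1.38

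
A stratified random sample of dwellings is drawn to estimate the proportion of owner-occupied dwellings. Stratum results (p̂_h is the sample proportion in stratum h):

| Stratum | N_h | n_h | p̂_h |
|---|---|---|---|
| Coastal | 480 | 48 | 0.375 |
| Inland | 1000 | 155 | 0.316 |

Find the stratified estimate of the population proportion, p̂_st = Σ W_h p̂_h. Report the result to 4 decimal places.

N = 1480; stratum weights W_h = N_h/N.
p̂_st = Σ W_h p̂_h = (480·0.375 + 1000·0.316)/1480 = 0.33514

p̂_st ≈ 0.3351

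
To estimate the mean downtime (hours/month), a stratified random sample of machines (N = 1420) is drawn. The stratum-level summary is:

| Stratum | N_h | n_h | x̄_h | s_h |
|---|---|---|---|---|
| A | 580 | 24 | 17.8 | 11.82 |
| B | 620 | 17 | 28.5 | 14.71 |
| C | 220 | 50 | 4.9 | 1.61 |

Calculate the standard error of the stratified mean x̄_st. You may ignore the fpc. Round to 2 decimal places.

V̂(x̄_st) = Σ W_h² s_h²/n_h, with W_h = N_h/N and N = 1420:
  stratum A: (580/1420)²·11.82²/24 = 0.971187
  stratum B: (620/1420)²·14.71²/17 = 2.42652
  stratum C: (220/1420)²·1.61²/50 = 0.00124437
V̂(x̄_st) = 3.39895
SE(x̄_st) = √3.39895 = 1.84362

SE(x̄_st) ≈ 1.84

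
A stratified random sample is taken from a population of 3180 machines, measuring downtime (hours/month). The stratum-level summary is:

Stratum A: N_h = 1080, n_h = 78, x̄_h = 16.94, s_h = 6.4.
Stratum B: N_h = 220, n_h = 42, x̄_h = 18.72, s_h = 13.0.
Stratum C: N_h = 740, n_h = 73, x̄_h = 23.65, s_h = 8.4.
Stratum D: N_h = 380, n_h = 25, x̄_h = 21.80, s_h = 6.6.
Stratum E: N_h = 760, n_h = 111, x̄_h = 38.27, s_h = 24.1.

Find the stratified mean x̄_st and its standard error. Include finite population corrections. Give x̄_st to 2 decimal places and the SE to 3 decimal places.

x̄_st = Σ W_h x̄_h = (1080·16.94 + 220·18.72 + 740·23.65 + 380·21.80 + 760·38.27)/3180 = 24.30308
V̂(x̄_st) = Σ W_h² (1 − n_h/N_h) s_h²/n_h, with W_h = N_h/N and N = 3180:
  stratum A: (1080/3180)²·(1 − 78/1080)·6.4²/78 = 0.0561956
  stratum B: (220/3180)²·(1 − 42/220)·13.0²/42 = 0.0155821
  stratum C: (740/3180)²·(1 − 73/740)·8.4²/73 = 0.0471779
  stratum D: (380/3180)²·(1 − 25/380)·6.6²/25 = 0.0232437
  stratum E: (760/3180)²·(1 − 111/760)·24.1²/111 = 0.25522
V̂(x̄_st) = 0.39742
SE(x̄_st) = √0.39742 = 0.630412

x̄_st ≈ 24.30, SE ≈ 0.630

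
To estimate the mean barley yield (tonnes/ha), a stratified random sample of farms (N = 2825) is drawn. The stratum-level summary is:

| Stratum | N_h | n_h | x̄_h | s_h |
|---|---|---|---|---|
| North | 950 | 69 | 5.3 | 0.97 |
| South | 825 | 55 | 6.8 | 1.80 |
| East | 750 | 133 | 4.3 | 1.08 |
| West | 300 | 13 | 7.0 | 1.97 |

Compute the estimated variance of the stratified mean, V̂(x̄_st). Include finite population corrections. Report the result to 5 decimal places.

V̂(x̄_st) ≈ 0.00985

V̂(x̄_st) = Σ W_h² (1 − n_h/N_h) s_h²/n_h, with W_h = N_h/N and N = 2825:
  stratum North: (950/2825)²·(1 − 69/950)·0.97²/69 = 0.00143007
  stratum South: (825/2825)²·(1 − 55/825)·1.80²/55 = 0.00468911
  stratum East: (750/2825)²·(1 − 133/750)·1.08²/133 = 0.000508517
  stratum West: (300/2825)²·(1 − 13/300)·1.97²/13 = 0.00322074
V̂(x̄_st) = 0.00984843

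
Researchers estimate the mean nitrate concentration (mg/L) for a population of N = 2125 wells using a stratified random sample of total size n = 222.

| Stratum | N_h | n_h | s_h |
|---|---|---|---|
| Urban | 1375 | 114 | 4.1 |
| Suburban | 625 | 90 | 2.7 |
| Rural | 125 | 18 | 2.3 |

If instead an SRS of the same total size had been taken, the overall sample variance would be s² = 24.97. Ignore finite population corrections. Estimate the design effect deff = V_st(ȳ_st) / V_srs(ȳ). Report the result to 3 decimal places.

V̂(ȳ_st) = Σ W_h² s_h²/n_h, with W_h = N_h/N and N = 2125:
  stratum Urban: (1375/2125)²·4.1²/114 = 0.0617377
  stratum Suburban: (625/2125)²·2.7²/90 = 0.00700692
  stratum Rural: (125/2125)²·2.3²/18 = 0.00101692
V_st = 0.0697615
V_srs = s²/n = 24.97/222 = 0.112477
deff = V_st / V_srs = 0.0697615/0.112477 = 0.6202

deff ≈ 0.620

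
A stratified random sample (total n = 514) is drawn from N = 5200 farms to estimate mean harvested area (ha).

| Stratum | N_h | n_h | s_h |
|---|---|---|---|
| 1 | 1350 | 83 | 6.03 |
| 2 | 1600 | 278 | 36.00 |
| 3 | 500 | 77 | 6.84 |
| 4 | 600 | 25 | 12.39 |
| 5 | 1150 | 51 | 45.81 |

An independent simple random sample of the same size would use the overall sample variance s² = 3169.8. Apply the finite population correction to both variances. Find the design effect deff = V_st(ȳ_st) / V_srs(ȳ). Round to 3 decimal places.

V̂(ȳ_st) = Σ W_h² (1 − n_h/N_h) s_h²/n_h, with W_h = N_h/N and N = 5200:
  stratum 1: (1350/5200)²·(1 − 83/1350)·6.03²/83 = 0.0277115
  stratum 2: (1600/5200)²·(1 − 278/1600)·36.00²/278 = 0.364674
  stratum 3: (500/5200)²·(1 − 77/500)·6.84²/77 = 0.00475253
  stratum 4: (600/5200)²·(1 − 25/600)·12.39²/25 = 0.0783457
  stratum 5: (1150/5200)²·(1 − 51/1150)·45.81²/51 = 1.92327
V_st = 2.39875
V_srs = (1 − 514/5200)·3169.8/514 = 5.55735
deff = V_st / V_srs = 2.39875/5.55735 = 0.4316

deff ≈ 0.432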